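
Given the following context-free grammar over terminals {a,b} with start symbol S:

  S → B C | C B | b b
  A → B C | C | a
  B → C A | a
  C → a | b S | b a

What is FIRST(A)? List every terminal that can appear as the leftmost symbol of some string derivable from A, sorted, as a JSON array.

FIRST sets, iterate to fixpoint:
round 1:
  A via A→a: +{a}
  B via B→a: +{a}
  C via C→a: +{a}
  C via C→b S: +{b}
  S via S→B C: +{a}
  S via S→C B: +{b}
  S: {a,b}  A: {a}  B: {a}  C: {a,b}
round 2:
  A via A→C: +{b}
  B via B→C A: +{b}
  S: {a,b}  A: {a,b}  B: {a,b}  C: {a,b}
round 3: (stable)
  S: {a,b}  A: {a,b}  B: {a,b}  C: {a,b}

FIRST(A) = ["a", "b"]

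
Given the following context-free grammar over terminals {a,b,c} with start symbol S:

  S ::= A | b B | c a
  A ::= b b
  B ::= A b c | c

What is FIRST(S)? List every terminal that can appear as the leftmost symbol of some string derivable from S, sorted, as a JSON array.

FIRST sets, iterate to fixpoint:
[1]
  A via A→b b: +{b}
  B via B→A b c: +{b}
  B via B→c: +{c}
  S via S→A: +{b}
  S via S→c a: +{c}
  S: {b,c}  A: {b}  B: {b,c}
[2] (no change)
  S: {b,c}  A: {b}  B: {b,c}

FIRST(S) = ["b", "c"]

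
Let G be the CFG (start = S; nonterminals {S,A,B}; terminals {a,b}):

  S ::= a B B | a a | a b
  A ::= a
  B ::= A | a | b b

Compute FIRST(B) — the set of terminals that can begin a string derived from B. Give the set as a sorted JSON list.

FIRST sets, iterate to fixpoint:
[1]
  A via A→a: +{a}
  B via B→A: +{a}
  B via B→b b: +{b}
  S via S→a B B: +{a}
  FIRST[S]={a}  FIRST[A]={a}  FIRST[B]={a,b}
[2] (stable)
  FIRST[S]={a}  FIRST[A]={a}  FIRST[B]={a,b}

FIRST(B) = ["a", "b"]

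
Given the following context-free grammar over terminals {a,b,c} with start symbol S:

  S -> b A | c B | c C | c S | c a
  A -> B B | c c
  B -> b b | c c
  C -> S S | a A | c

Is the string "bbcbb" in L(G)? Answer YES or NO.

CNF form of G:
  S -> T0 B | T0 C | T0 S | T0 T2 | T1 A
  A -> B B | T0 T0
  B -> T0 T0 | T1 T1
  C -> S S | T2 A | c
  T0 -> c
  T1 -> b
  T2 -> a

Fill CYK table bottom-up:
  [0..0]={T1}  "b"  orig:{}
  [1..1]={T1}  "b"  orig:{}
  [2..2]={C,T0}  "c"  orig:{C}
  [3..3]={T1}  "b"  orig:{}
  [4..4]={T1}  "b"  orig:{}
  [0..1]={B}  "bb"
  [1..2]=∅  "bc"
  [2..3]=∅  "cb"
  [3..4]={B}  "bb"
  [0..2]=∅  "bbc"
  [1..3]=∅  "bcb"
  [2..4]={S}  "cbb"
  [0..3]=∅  "bbcb"
  [1..4]=∅  "bcbb"
  [0..4]=∅  "bbcbb"

S ∉ T[0,4] ⇒ NO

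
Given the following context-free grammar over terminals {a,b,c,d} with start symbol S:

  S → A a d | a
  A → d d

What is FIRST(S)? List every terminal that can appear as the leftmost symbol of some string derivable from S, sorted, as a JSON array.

FIRST iteration:
[1]
  A via A→d d: +{d}
  S via S→A a d: +{d}
  S via S→a: +{a}
  S: {a,d}  A: {d}
[2] (stable)
  S: {a,d}  A: {d}

FIRST(S) = ["a", "d"]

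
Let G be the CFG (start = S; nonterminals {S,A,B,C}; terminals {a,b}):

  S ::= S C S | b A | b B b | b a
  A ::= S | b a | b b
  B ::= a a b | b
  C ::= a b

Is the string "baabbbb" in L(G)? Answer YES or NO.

CNF form of G:
  S -> S X5 | T0 A | T0 T1 | T0 X6
  A -> S X2 | T0 A | T0 T0 | T0 T1 | T0 X3
  B -> T1 X4 | b
  C -> T1 T0
  T0 -> b
  T1 -> a
  X2 -> C S
  X3 -> B T0
  X4 -> T1 T0
  X5 -> C S
  X6 -> B T0

Fill CYK table bottom-up:
  T[0,0] 'b' = {B,T0}  orig:{B}
  T[1,1] 'a' = {T1}  orig:{}
  T[2,2] 'a' = {T1}  orig:{}
  T[3,3] 'b' = {B,T0}  orig:{B}
  T[4,4] 'b' = {B,T0}  orig:{B}
  T[5,5] 'b' = {B,T0}  orig:{B}
  T[6,6] 'b' = {B,T0}  orig:{B}
  T[0,1] 'ba' = {A,S}
  T[1,2] 'aa' = ∅
  T[2,3] 'ab' = {C,X4}  orig:{C}
  T[3,4] 'bb' = {A,X3,X6}  orig:{A}
  T[4,5] 'bb' = {A,X3,X6}  orig:{A}
  T[5,6] 'bb' = {A,X3,X6}  orig:{A}
  T[0,2] 'baa' = ∅
  T[1,3] 'aab' = {B}
  T[2,4] 'abb' = ∅
  T[3,5] 'bbb' = {A,S}
  T[4,6] 'bbb' = {A,S}
  T[0,3] 'baab' = ∅
  T[1,4] 'aabb' = {X3,X6}  orig:{}
  T[2,5] 'abbb' = ∅
  T[3,6] 'bbbb' = {A,S}
  T[0,4] 'baabb' = {A,S}
  T[1,5] 'aabbb' = ∅
  T[2,6] 'abbbb' = {X2,X5}  orig:{}
  T[0,5] 'baabbb' = ∅
  T[1,6] 'aabbbb' = ∅
  T[0,6] 'baabbbb' = {A,S}

S ∈ T[0,6] ⇒ YES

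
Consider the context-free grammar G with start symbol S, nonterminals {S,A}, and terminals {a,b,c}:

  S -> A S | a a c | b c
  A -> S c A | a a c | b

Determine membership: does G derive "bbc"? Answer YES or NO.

Convert to CNF:
  S -> A S | T1 X5 | T2 T0
  A -> S X3 | T1 X4 | b
  T0 -> c
  T1 -> a
  T2 -> b
  X3 -> T0 A
  X4 -> T1 T0
  X5 -> T1 T0

CYK table (by increasing span):
  [0..0]={A,T2}  "b"  orig:{A}
  [1..1]={A,T2}  "b"  orig:{A}
  [2..2]={T0}  "c"  orig:{}
  [0..1]=∅  "bb"
  [1..2]={S}  "bc"
  [0..2]={S}  "bbc"

S ∈ T[0,2] ⇒ YES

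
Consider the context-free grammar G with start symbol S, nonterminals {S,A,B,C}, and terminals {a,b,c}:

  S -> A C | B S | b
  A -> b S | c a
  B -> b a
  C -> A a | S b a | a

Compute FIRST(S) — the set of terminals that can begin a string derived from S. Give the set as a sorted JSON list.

FIRST iteration:
[1]
  A via A→b S: +{b}
  A via A→c a: +{c}
  B via B→b a: +{b}
  C via C→A a: +{b,c}
  C via C→a: +{a}
  S via S→A C: +{b,c}
  FIRST[S]={b,c}  FIRST[A]={b,c}  FIRST[B]={b}  FIRST[C]={a,b,c}
[2] — fixpoint
  FIRST[S]={b,c}  FIRST[A]={b,c}  FIRST[B]={b}  FIRST[C]={a,b,c}

FIRST(S) = ["b", "c"]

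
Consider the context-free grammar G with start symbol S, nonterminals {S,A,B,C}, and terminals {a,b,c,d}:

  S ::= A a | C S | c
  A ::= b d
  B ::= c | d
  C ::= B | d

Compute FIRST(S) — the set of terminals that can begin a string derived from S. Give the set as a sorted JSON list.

Compute FIRST by fixpoint:
pass 1:
  A via A→b d: +{b}
  B via B→c: +{c}
  B via B→d: +{d}
  C via C→B: +{c,d}
  S via S→A a: +{b}
  S via S→C S: +{c,d}
  FIRST(S)={b,c,d}  FIRST(A)={b}  FIRST(B)={c,d}  FIRST(C)={c,d}
pass 2: done
  FIRST(S)={b,c,d}  FIRST(A)={b}  FIRST(B)={c,d}  FIRST(C)={c,d}

FIRST(S) = ["b", "c", "d"]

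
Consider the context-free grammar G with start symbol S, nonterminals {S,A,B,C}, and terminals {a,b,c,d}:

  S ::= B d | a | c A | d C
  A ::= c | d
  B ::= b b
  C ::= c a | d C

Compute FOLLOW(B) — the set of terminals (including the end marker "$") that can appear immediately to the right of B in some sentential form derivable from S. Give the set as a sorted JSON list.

FIRST iteration:
pass 1:
  A via A→c: +{c}
  A via A→d: +{d}
  B via B→b b: +{b}
  C via C→c a: +{c}
  C via C→d C: +{d}
  S via S→B d: +{b}
  S via S→a: +{a}
  S via S→c A: +{c}
  S via S→d C: +{d}
  S: {a,b,c,d}  A: {c,d}  B: {b}  C: {c,d}
pass 2: (no change)
  S: {a,b,c,d}  A: {c,d}  B: {b}  C: {c,d}

FOLLOW iteration:
seed FOLLOW(S) with $
iter 1:
  S→B d: FOLLOW(B) ⊇ FIRST(d) = {d}; new: +{d}
  S→c A: FOLLOW(A) ⊇ FOLLOW(S) ⊇ {$}; new: +{$}
  S→d C: FOLLOW(C) ⊇ FOLLOW(S) ⊇ {$}; new: +{$}
  S: {$}  A: {$}  B: {d}  C: {$}
iter 2: (no change)
  S: {$}  A: {$}  B: {d}  C: {$}

FOLLOW(B) = ["d"]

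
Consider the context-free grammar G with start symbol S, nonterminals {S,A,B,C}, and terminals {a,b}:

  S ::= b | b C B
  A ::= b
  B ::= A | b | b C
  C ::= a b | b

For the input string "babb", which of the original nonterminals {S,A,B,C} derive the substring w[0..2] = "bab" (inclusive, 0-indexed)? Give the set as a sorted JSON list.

Convert to CNF:
  S -> T0 X2 | b
  A -> b
  B -> T0 C | b
  C -> T1 T0 | b
  T0 -> b
  T1 -> a
  X2 -> C B

CYK table (by increasing span) (cells [i..j] with 0 ≤ i ≤ j ≤ 2 only):
  cell(0,0) b: {A,B,C,S,T0}  orig:{A,B,C,S}
  cell(1,1) a: {T1}  orig:{}
  cell(2,2) b: {A,B,C,S,T0}  orig:{A,B,C,S}
  cell(0,1) ba: ∅
  cell(1,2) ab: {C}
  cell(0,2) bab: {B}

Original NTs in T[0,2] deriving "bab": ["B"]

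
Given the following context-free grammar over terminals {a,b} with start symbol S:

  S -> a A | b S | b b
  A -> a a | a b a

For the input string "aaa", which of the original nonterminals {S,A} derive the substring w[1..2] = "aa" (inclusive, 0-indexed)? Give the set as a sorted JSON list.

CNF form of G:
  S -> T0 A | T1 S | T1 T1
  A -> T0 T0 | T0 X2
  T0 -> a
  T1 -> b
  X2 -> T1 T0

CYK table (by increasing span), restricted to cells inside w[1..2]:
  cell(1,1) a: {T0}  orig:{}
  cell(2,2) a: {T0}  orig:{}
  cell(1,2) aa: {A}

Original NTs in T[1,2] deriving "aa": ["A"]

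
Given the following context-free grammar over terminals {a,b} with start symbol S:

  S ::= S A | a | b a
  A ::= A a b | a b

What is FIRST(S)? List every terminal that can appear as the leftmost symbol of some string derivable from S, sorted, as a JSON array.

FIRST iteration:
round 1:
  A via A→a b: +{a}
  S via S→a: +{a}
  S via S→b a: +{b}
  S: {a,b}  A: {a}
round 2: done
  S: {a,b}  A: {a}

FIRST(S) = ["a", "b"]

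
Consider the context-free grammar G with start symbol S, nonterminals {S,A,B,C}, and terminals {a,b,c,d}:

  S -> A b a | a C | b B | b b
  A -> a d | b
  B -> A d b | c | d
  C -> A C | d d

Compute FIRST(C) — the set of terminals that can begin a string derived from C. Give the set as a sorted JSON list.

FIRST sets, iterate to fixpoint:
[1]
  A via A→a d: +{a}
  A via A→b: +{b}
  B via B→A d b: +{a,b}
  B via B→c: +{c}
  B via B→d: +{d}
  C via C→A C: +{a,b}
  C via C→d d: +{d}
  S via S→A b a: +{a,b}
  S: {a,b}  A: {a,b}  B: {a,b,c,d}  C: {a,b,d}
[2] done
  S: {a,b}  A: {a,b}  B: {a,b,c,d}  C: {a,b,d}

FIRST(C) = ["a", "b", "d"]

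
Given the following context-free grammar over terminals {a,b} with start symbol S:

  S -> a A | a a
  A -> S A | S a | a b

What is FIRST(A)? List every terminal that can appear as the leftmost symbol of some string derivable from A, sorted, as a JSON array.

Compute FIRST by fixpoint:
pass 1:
  A via A→a b: +{a}
  S via S→a A: +{a}
  FIRST(S)={a}  FIRST(A)={a}
pass 2: — fixpoint
  FIRST(S)={a}  FIRST(A)={a}

FIRST(A) = ["a"]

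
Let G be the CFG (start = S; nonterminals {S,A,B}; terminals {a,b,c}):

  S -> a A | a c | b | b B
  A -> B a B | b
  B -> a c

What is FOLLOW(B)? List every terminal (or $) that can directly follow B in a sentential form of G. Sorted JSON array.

FIRST iteration:
round 1:
  A via A→b: +{b}
  B via B→a c: +{a}
  S via S→a A: +{a}
  S via S→b: +{b}
  FIRST[S]={a,b}  FIRST[A]={b}  FIRST[B]={a}
round 2:
  A via A→B a B: +{a}
  FIRST[S]={a,b}  FIRST[A]={a,b}  FIRST[B]={a}
round 3: (stable)
  FIRST[S]={a,b}  FIRST[A]={a,b}  FIRST[B]={a}

FOLLOW iteration:
FOLLOW(S) := {$}
[1]
  A→B a B: FOLLOW(B) ⊇ FIRST(a) = {a}; new: +{a}
  S→a A: FOLLOW(A) ⊇ FOLLOW(S) ⊇ {$}; new: +{$}
  S→b B: FOLLOW(B) ⊇ FOLLOW(S) ⊇ {$}; new: +{$}
  FOLLOW(S)={$}  FOLLOW(A)={$}  FOLLOW(B)={$,a}
[2] (no change)
  FOLLOW(S)={$}  FOLLOW(A)={$}  FOLLOW(B)={$,a}

FOLLOW(B) = ["$", "a"]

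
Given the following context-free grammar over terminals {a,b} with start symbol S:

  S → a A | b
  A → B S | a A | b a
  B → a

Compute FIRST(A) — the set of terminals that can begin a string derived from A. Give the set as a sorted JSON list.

FIRST sets, iterate to fixpoint:
[1]
  A via A→a A: +{a}
  A via A→b a: +{b}
  B via B→a: +{a}
  S via S→a A: +{a}
  S via S→b: +{b}
  FIRST[S]={a,b}  FIRST[A]={a,b}  FIRST[B]={a}
[2] (stable)
  FIRST[S]={a,b}  FIRST[A]={a,b}  FIRST[B]={a}

FIRST(A) = ["a", "b"]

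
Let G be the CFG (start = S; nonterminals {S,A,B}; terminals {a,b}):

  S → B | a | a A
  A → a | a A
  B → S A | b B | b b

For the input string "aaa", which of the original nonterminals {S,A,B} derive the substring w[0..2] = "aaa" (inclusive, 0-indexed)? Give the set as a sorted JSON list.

Convert to CNF:
  S -> S A | T0 A | T1 B | T1 T1 | a
  A -> T0 A | a
  B -> S A | T1 B | T1 T1
  T0 -> a
  T1 -> b

CYK fill — only the sub-triangle for w[0..2]:
  cell(0,0) a: {A,S,T0}  orig:{A,S}
  cell(1,1) a: {A,S,T0}  orig:{A,S}
  cell(2,2) a: {A,S,T0}  orig:{A,S}
  cell(0,1) aa: {A,B,S}
  cell(1,2) aa: {A,B,S}
  cell(0,2) aaa: {A,B,S}

Original NTs in T[0,2] deriving "aaa": ["A", "B", "S"]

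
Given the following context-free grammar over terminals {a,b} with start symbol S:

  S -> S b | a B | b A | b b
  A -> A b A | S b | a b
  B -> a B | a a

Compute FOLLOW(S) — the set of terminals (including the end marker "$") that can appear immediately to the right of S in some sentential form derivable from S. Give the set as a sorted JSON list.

FIRST iteration:
pass 1:
  A via A→a b: +{a}
  B via B→a B: +{a}
  S via S→a B: +{a}
  S via S→b A: +{b}
  FIRST(S)={a,b}  FIRST(A)={a}  FIRST(B)={a}
pass 2:
  A via A→S b: +{b}
  FIRST(S)={a,b}  FIRST(A)={a,b}  FIRST(B)={a}
pass 3: (stable)
  FIRST(S)={a,b}  FIRST(A)={a,b}  FIRST(B)={a}

FOLLOW sets:
initialize: $ ∈ FOLLOW(S)
pass 1:
  A→A b A: FOLLOW(A) ⊇ FIRST(b) = {b}; new: +{b}
  A→S b: FOLLOW(S) ⊇ FIRST(b) = {b}; new: +{b}
  S→a B: FOLLOW(B) ⊇ FOLLOW(S) ⊇ {$,b}; new: +{$,b}
  S→b A: FOLLOW(A) ⊇ FOLLOW(S) ⊇ {$,b}; new: +{$}
  FOLLOW(S)={$,b}  FOLLOW(A)={$,b}  FOLLOW(B)={$,b}
pass 2: — fixpoint
  FOLLOW(S)={$,b}  FOLLOW(A)={$,b}  FOLLOW(B)={$,b}

FOLLOW(S) = ["$", "b"]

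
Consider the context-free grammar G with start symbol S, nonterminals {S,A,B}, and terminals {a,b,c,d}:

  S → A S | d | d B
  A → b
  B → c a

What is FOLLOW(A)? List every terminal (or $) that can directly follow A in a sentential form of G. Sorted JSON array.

Compute FIRST by fixpoint:
[1]
  A via A→b: +{b}
  B via B→c a: +{c}
  S via S→A S: +{b}
  S via S→d: +{d}
  FIRST(S)={b,d}  FIRST(A)={b}  FIRST(B)={c}
[2] done
  FIRST(S)={b,d}  FIRST(A)={b}  FIRST(B)={c}

FOLLOW sets:
seed FOLLOW(S) with $
round 1:
  S→A S: FOLLOW(A) ⊇ FIRST(S) = {b,d}; new: +{b,d}
  S→d B: FOLLOW(B) ⊇ FOLLOW(S) ⊇ {$}; new: +{$}
  FOLLOW(S)={$}  FOLLOW(A)={b,d}  FOLLOW(B)={$}
round 2: done
  FOLLOW(S)={$}  FOLLOW(A)={b,d}  FOLLOW(B)={$}

FOLLOW(A) = ["b", "d"]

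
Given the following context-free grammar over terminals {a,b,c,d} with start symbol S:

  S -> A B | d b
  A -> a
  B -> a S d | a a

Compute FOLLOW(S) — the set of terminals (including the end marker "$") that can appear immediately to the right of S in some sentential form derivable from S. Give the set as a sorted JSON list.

Compute FIRST by fixpoint:
round 1:
  A via A→a: +{a}
  B via B→a S d: +{a}
  S via S→A B: +{a}
  S via S→d b: +{d}
  FIRST[S]={a,d}  FIRST[A]={a}  FIRST[B]={a}
round 2: (no change)
  FIRST[S]={a,d}  FIRST[A]={a}  FIRST[B]={a}

FOLLOW iteration:
initialize: $ ∈ FOLLOW(S)
round 1:
  B→a S d: FOLLOW(S) ⊇ FIRST(d) = {d}; new: +{d}
  S→A B: FOLLOW(A) ⊇ FIRST(B) = {a}; new: +{a}
  S→A B: FOLLOW(B) ⊇ FOLLOW(S) ⊇ {$,d}; new: +{$,d}
  FOLLOW(S)={$,d}  FOLLOW(A)={a}  FOLLOW(B)={$,d}
round 2: — fixpoint
  FOLLOW(S)={$,d}  FOLLOW(A)={a}  FOLLOW(B)={$,d}

FOLLOW(S) = ["$", "d"]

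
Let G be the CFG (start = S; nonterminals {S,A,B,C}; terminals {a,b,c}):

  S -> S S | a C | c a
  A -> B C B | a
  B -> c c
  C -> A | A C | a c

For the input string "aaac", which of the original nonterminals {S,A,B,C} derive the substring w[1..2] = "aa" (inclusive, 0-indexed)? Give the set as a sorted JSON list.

Convert to CNF:
  S -> S S | T0 T1 | T1 C
  A -> B X2 | a
  B -> T0 T0
  C -> A C | B X3 | T1 T0 | a
  T0 -> c
  T1 -> a
  X2 -> C B
  X3 -> C B

Fill CYK table bottom-up — only the sub-triangle for w[1..2]:
  [1..1]={A,C,T1}  "a"  orig:{A,C}
  [2..2]={A,C,T1}  "a"  orig:{A,C}
  [1..2]={C,S}  "aa"

Original NTs in T[1,2] deriving "aa": ["C", "S"]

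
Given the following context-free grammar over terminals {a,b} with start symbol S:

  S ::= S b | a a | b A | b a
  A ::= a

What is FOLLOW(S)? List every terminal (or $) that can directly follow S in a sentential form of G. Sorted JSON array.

FIRST sets, iterate to fixpoint:
pass 1:
  A via A→a: +{a}
  S via S→a a: +{a}
  S via S→b A: +{b}
  FIRST(S)={a,b}  FIRST(A)={a}
pass 2: — fixpoint
  FIRST(S)={a,b}  FIRST(A)={a}

FOLLOW sets:
FOLLOW(S) := {$}
pass 1:
  S→S b: FOLLOW(S) ⊇ FIRST(b) = {b}; new: +{b}
  S→b A: FOLLOW(A) ⊇ FOLLOW(S) ⊇ {$,b}; new: +{$,b}
  FOLLOW(S)={$,b}  FOLLOW(A)={$,b}
pass 2: (no change)
  FOLLOW(S)={$,b}  FOLLOW(A)={$,b}

FOLLOW(S) = ["$", "b"]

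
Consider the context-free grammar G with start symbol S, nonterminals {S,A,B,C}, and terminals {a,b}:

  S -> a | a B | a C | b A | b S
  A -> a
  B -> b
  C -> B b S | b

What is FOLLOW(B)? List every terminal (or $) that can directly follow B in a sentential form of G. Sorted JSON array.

FIRST sets, iterate to fixpoint:
round 1:
  A via A→a: +{a}
  B via B→b: +{b}
  C via C→B b S: +{b}
  S via S→a: +{a}
  S via S→b A: +{b}
  S: {a,b}  A: {a}  B: {b}  C: {b}
round 2: (stable)
  S: {a,b}  A: {a}  B: {b}  C: {b}

FOLLOW iteration:
FOLLOW(S) := {$}
[1]
  C→B b S: FOLLOW(B) ⊇ FIRST(b) = {b}; new: +{b}
  S→a B: FOLLOW(B) ⊇ FOLLOW(S) ⊇ {$}; new: +{$}
  S→a C: FOLLOW(C) ⊇ FOLLOW(S) ⊇ {$}; new: +{$}
  S→b A: FOLLOW(A) ⊇ FOLLOW(S) ⊇ {$}; new: +{$}
  FOLLOW[S]={$}  FOLLOW[A]={$}  FOLLOW[B]={$,b}  FOLLOW[C]={$}
[2] (stable)
  FOLLOW[S]={$}  FOLLOW[A]={$}  FOLLOW[B]={$,b}  FOLLOW[C]={$}

FOLLOW(B) = ["$", "b"]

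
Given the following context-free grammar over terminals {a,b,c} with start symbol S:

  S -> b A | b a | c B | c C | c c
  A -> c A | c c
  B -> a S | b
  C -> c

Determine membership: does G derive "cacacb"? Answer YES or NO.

CNF form of G:
  S -> T0 B | T0 C | T0 T0 | T2 A | T2 T1
  A -> T0 A | T0 T0
  B -> T1 S | b
  C -> c
  T0 -> c
  T1 -> a
  T2 -> b

CYK fill:
  [0..0]={C,T0}  "c"  orig:{C}
  [1..1]={T1}  "a"  orig:{}
  [2..2]={C,T0}  "c"  orig:{C}
  [3..3]={T1}  "a"  orig:{}
  [4..4]={C,T0}  "c"  orig:{C}
  [5..5]={B,T2}  "b"  orig:{B}
  [0..1]=∅  "ca"
  [1..2]=∅  "ac"
  [2..3]=∅  "ca"
  [3..4]=∅  "ac"
  [4..5]={S}  "cb"
  [0..2]=∅  "cac"
  [1..3]=∅  "aca"
  [2..4]=∅  "cac"
  [3..5]={B}  "acb"
  [0..3]=∅  "caca"
  [1..4]=∅  "acac"
  [2..5]={S}  "cacb"
  [0..4]=∅  "cacac"
  [1..5]={B}  "acacb"
  [0..5]={S}  "cacacb"

S ∈ T[0,5] ⇒ YES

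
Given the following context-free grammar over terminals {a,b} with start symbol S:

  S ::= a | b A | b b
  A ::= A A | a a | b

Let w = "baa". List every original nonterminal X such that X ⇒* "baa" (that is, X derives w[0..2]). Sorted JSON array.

Convert to CNF:
  S -> T1 A | T1 T1 | a
  A -> A A | T0 T0 | b
  T0 -> a
  T1 -> b

CYK fill (cells [i..j] with 0 ≤ i ≤ j ≤ 2 only):
  [0..0]={A,T1}  "b"  orig:{A}
  [1..1]={S,T0}  "a"  orig:{S}
  [2..2]={S,T0}  "a"  orig:{S}
  [0..1]=∅  "ba"
  [1..2]={A}  "aa"
  [0..2]={A,S}  "baa"

Original NTs in T[0,2] deriving "baa": ["A", "S"]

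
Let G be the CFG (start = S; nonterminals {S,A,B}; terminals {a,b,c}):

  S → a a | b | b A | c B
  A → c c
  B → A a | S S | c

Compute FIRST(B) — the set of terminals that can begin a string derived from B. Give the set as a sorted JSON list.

FIRST iteration:
pass 1:
  A via A→c c: +{c}
  B via B→A a: +{c}
  S via S→a a: +{a}
  S via S→b: +{b}
  S via S→c B: +{c}
  S: {a,b,c}  A: {c}  B: {c}
pass 2:
  B via B→S S: +{a,b}
  S: {a,b,c}  A: {c}  B: {a,b,c}
pass 3: — fixpoint
  S: {a,b,c}  A: {c}  B: {a,b,c}

FIRST(B) = ["a", "b", "c"]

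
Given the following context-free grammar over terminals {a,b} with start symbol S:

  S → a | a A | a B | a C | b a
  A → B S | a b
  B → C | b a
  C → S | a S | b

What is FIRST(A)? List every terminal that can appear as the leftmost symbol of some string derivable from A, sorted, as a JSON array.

Compute FIRST by fixpoint:
iter 1:
  A via A→a b: +{a}
  B via B→b a: +{b}
  C via C→a S: +{a}
  C via C→b: +{b}
  S via S→a: +{a}
  S via S→b a: +{b}
  S: {a,b}  A: {a}  B: {b}  C: {a,b}
iter 2:
  A via A→B S: +{b}
  B via B→C: +{a}
  S: {a,b}  A: {a,b}  B: {a,b}  C: {a,b}
iter 3: (no change)
  S: {a,b}  A: {a,b}  B: {a,b}  C: {a,b}

FIRST(A) = ["a", "b"]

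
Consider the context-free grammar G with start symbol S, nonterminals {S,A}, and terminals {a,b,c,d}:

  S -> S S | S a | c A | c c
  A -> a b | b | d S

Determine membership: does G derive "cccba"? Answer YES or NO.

CNF form of G:
  S -> S S | S T0 | T3 A | T3 T3
  A -> T0 T1 | T2 S | b
  T0 -> a
  T1 -> b
  T2 -> d
  T3 -> c

CYK fill:
  T[0,0] 'c' = {T3}  orig:{}
  T[1,1] 'c' = {T3}  orig:{}
  T[2,2] 'c' = {T3}  orig:{}
  T[3,3] 'b' = {A,T1}  orig:{A}
  T[4,4] 'a' = {T0}  orig:{}
  T[0,1] 'cc' = {S}
  T[1,2] 'cc' = {S}
  T[2,3] 'cb' = {S}
  T[3,4] 'ba' = ∅
  T[0,2] 'ccc' = ∅
  T[1,3] 'ccb' = ∅
  T[2,4] 'cba' = {S}
  T[0,3] 'cccb' = {S}
  T[1,4] 'ccba' = ∅
  T[0,4] 'cccba' = {S}

S ∈ T[0,4] ⇒ YES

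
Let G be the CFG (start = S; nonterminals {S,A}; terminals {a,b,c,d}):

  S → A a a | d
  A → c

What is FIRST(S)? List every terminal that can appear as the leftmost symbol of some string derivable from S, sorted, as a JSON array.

FIRST iteration:
[1]
  A via A→c: +{c}
  S via S→A a a: +{c}
  S via S→d: +{d}
  FIRST(S)={c,d}  FIRST(A)={c}
[2] (stable)
  FIRST(S)={c,d}  FIRST(A)={c}

FIRST(S) = ["c", "d"]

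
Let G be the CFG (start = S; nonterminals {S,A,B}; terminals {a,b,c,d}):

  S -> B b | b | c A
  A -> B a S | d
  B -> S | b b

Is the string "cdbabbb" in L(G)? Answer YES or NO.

CNF form of G:
  S -> B T1 | T2 A | b
  A -> B X3 | d
  B -> B T1 | T1 T1 | T2 A | b
  T0 -> a
  T1 -> b
  T2 -> c
  X3 -> T0 S

CYK table (by increasing span):
  cell(0,0) c: {T2}  orig:{}
  cell(1,1) d: {A}
  cell(2,2) b: {B,S,T1}  orig:{B,S}
  cell(3,3) a: {T0}  orig:{}
  cell(4,4) b: {B,S,T1}  orig:{B,S}
  cell(5,5) b: {B,S,T1}  orig:{B,S}
  cell(6,6) b: {B,S,T1}  orig:{B,S}
  cell(0,1) cd: {B,S}
  cell(1,2) db: ∅
  cell(2,3) ba: ∅
  cell(3,4) ab: {X3}  orig:{}
  cell(4,5) bb: {B,S}
  cell(5,6) bb: {B,S}
  cell(0,2) cdb: {B,S}
  cell(1,3) dba: ∅
  cell(2,4) bab: {A}
  cell(3,5) abb: {X3}  orig:{}
  cell(4,6) bbb: {B,S}
  cell(0,3) cdba: ∅
  cell(1,4) dbab: ∅
  cell(2,5) babb: {A}
  cell(3,6) abbb: {X3}  orig:{}
  cell(0,4) cdbab: {A}
  cell(1,5) dbabb: ∅
  cell(2,6) babbb: {A}
  cell(0,5) cdbabb: {A}
  cell(1,6) dbabbb: ∅
  cell(0,6) cdbabbb: {A}

S ∉ T[0,6] ⇒ NO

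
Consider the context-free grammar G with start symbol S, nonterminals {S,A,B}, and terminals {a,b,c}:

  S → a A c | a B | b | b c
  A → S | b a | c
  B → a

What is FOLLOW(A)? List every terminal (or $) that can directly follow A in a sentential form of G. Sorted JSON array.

Compute FIRST by fixpoint:
[1]
  A via A→b a: +{b}
  A via A→c: +{c}
  B via B→a: +{a}
  S via S→a A c: +{a}
  S via S→b: +{b}
  S: {a,b}  A: {b,c}  B: {a}
[2]
  A via A→S: +{a}
  S: {a,b}  A: {a,b,c}  B: {a}
[3] — fixpoint
  S: {a,b}  A: {a,b,c}  B: {a}

Compute FOLLOW by fixpoint:
initialize: $ ∈ FOLLOW(S)
iter 1:
  S→a A c: FOLLOW(A) ⊇ FIRST(c) = {c}; new: +{c}
  S→a B: FOLLOW(B) ⊇ FOLLOW(S) ⊇ {$}; new: +{$}
  FOLLOW(S)={$}  FOLLOW(A)={c}  FOLLOW(B)={$}
iter 2:
  A→S: FOLLOW(S) ⊇ FOLLOW(A) ⊇ {c}; new: +{c}
  S→a B: FOLLOW(B) ⊇ FOLLOW(S) ⊇ {$,c}; new: +{c}
  FOLLOW(S)={$,c}  FOLLOW(A)={c}  FOLLOW(B)={$,c}
iter 3: (no change)
  FOLLOW(S)={$,c}  FOLLOW(A)={c}  FOLLOW(B)={$,c}

FOLLOW(A) = ["c"]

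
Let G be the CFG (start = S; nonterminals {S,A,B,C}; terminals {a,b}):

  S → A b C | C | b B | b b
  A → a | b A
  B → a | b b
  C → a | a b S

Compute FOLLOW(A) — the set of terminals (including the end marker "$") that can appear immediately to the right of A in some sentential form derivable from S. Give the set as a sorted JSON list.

Compute FIRST by fixpoint:
iter 1:
  A via A→a: +{a}
  A via A→b A: +{b}
  B via B→a: +{a}
  B via B→b b: +{b}
  C via C→a: +{a}
  S via S→A b C: +{a,b}
  FIRST(S)={a,b}  FIRST(A)={a,b}  FIRST(B)={a,b}  FIRST(C)={a}
iter 2: (no change)
  FIRST(S)={a,b}  FIRST(A)={a,b}  FIRST(B)={a,b}  FIRST(C)={a}

FOLLOW sets:
initialize: $ ∈ FOLLOW(S)
[1]
  S→A b C: FOLLOW(A) ⊇ FIRST(b) = {b}; new: +{b}
  S→A b C: FOLLOW(C) ⊇ FOLLOW(S) ⊇ {$}; new: +{$}
  S→b B: FOLLOW(B) ⊇ FOLLOW(S) ⊇ {$}; new: +{$}
  FOLLOW[S]={$}  FOLLOW[A]={b}  FOLLOW[B]={$}  FOLLOW[C]={$}
[2] (no change)
  FOLLOW[S]={$}  FOLLOW[A]={b}  FOLLOW[B]={$}  FOLLOW[C]={$}

FOLLOW(A) = ["b"]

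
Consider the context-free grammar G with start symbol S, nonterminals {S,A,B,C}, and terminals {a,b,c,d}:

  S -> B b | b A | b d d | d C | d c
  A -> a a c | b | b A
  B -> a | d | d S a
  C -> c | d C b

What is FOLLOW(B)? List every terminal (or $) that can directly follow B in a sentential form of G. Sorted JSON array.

FIRST iteration:
[1]
  A via A→a a c: +{a}
  A via A→b: +{b}
  B via B→a: +{a}
  B via B→d: +{d}
  C via C→c: +{c}
  C via C→d C b: +{d}
  S via S→B b: +{a,d}
  S via S→b A: +{b}
  S: {a,b,d}  A: {a,b}  B: {a,d}  C: {c,d}
[2] (no change)
  S: {a,b,d}  A: {a,b}  B: {a,d}  C: {c,d}

FOLLOW iteration:
FOLLOW(S) := {$}
iter 1:
  B→d S a: FOLLOW(S) ⊇ FIRST(a) = {a}; new: +{a}
  C→d C b: FOLLOW(C) ⊇ FIRST(b) = {b}; new: +{b}
  S→B b: FOLLOW(B) ⊇ FIRST(b) = {b}; new: +{b}
  S→b A: FOLLOW(A) ⊇ FOLLOW(S) ⊇ {$,a}; new: +{$,a}
  S→d C: FOLLOW(C) ⊇ FOLLOW(S) ⊇ {$,a}; new: +{$,a}
  S: {$,a}  A: {$,a}  B: {b}  C: {$,a,b}
iter 2: (no change)
  S: {$,a}  A: {$,a}  B: {b}  C: {$,a,b}

FOLLOW(B) = ["b"]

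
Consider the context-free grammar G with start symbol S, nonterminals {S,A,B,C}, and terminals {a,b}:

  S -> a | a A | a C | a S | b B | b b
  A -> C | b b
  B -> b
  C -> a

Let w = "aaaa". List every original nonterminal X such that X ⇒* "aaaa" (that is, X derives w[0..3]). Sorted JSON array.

CNF form of G:
  S -> T0 B | T0 T0 | T1 A | T1 C | T1 S | a
  A -> T0 T0 | a
  B -> b
  C -> a
  T0 -> b
  T1 -> a

CYK fill, restricted to cells inside w[0..3]:
  cell(0,0) a: {A,C,S,T1}  orig:{A,C,S}
  cell(1,1) a: {A,C,S,T1}  orig:{A,C,S}
  cell(2,2) a: {A,C,S,T1}  orig:{A,C,S}
  cell(3,3) a: {A,C,S,T1}  orig:{A,C,S}
  cell(0,1) aa: {S}
  cell(1,2) aa: {S}
  cell(2,3) aa: {S}
  cell(0,2) aaa: {S}
  cell(1,3) aaa: {S}
  cell(0,3) aaaa: {S}

Original NTs in T[0,3] deriving "aaaa": ["S"]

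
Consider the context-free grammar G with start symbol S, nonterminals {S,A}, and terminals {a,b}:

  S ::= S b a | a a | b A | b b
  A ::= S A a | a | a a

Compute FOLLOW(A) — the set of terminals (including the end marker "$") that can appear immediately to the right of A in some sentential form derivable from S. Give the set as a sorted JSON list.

FIRST iteration:
round 1:
  A via A→a: +{a}
  S via S→a a: +{a}
  S via S→b A: +{b}
  FIRST[S]={a,b}  FIRST[A]={a}
round 2:
  A via A→S A a: +{b}
  FIRST[S]={a,b}  FIRST[A]={a,b}
round 3: — fixpoint
  FIRST[S]={a,b}  FIRST[A]={a,b}

FOLLOW sets:
initialize: $ ∈ FOLLOW(S)
round 1:
  A→S A a: FOLLOW(S) ⊇ FIRST(A) = {a,b}; new: +{a,b}
  A→S A a: FOLLOW(A) ⊇ FIRST(a) = {a}; new: +{a}
  S→b A: FOLLOW(A) ⊇ FOLLOW(S) ⊇ {$,a,b}; new: +{$,b}
  FOLLOW[S]={$,a,b}  FOLLOW[A]={$,a,b}
round 2: — fixpoint
  FOLLOW[S]={$,a,b}  FOLLOW[A]={$,a,b}

FOLLOW(A) = ["$", "a", "b"]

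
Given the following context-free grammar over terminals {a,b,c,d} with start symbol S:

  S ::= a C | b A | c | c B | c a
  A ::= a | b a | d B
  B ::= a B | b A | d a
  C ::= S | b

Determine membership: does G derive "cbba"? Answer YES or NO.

Convert to CNF:
  S -> T0 A | T1 C | T3 B | T3 T1 | c
  A -> T0 T1 | T2 B | a
  B -> T0 A | T1 B | T2 T1
  C -> T0 A | T1 C | T3 B | T3 T1 | b | c
  T0 -> b
  T1 -> a
  T2 -> d
  T3 -> c

CYK fill:
  [0..0]={C,S,T3}  "c"  orig:{C,S}
  [1..1]={C,T0}  "b"  orig:{C}
  [2..2]={C,T0}  "b"  orig:{C}
  [3..3]={A,T1}  "a"  orig:{A}
  [0..1]=∅  "cb"
  [1..2]=∅  "bb"
  [2..3]={A,B,C,S}  "ba"
  [0..2]=∅  "cbb"
  [1..3]={B,C,S}  "bba"
  [0..3]={C,S}  "cbba"

S ∈ T[0,3] ⇒ YES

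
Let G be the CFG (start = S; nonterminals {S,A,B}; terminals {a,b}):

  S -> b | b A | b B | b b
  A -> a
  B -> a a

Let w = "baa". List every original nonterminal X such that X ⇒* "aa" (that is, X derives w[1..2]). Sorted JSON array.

CNF form of G:
  S -> T1 A | T1 B | T1 T1 | b
  A -> a
  B -> T0 T0
  T0 -> a
  T1 -> b

CYK table (by increasing span), restricted to cells inside w[1..2]:
  [1..1]={A,T0}  "a"  orig:{A}
  [2..2]={A,T0}  "a"  orig:{A}
  [1..2]={B}  "aa"

Original NTs in T[1,2] deriving "aa": ["B"]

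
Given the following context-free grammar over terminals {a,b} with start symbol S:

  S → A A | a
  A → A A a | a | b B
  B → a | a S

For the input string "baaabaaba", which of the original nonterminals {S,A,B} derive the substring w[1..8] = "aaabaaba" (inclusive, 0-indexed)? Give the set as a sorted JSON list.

Convert to CNF:
  S -> A A | a
  A -> A X2 | T1 B | a
  B -> T0 S | a
  T0 -> a
  T1 -> b
  X2 -> A T0

CYK table (by increasing span) (cells [i..j] with 1 ≤ i ≤ j ≤ 8 only):
  cell(1,1) a: {A,B,S,T0}  orig:{A,B,S}
  cell(2,2) a: {A,B,S,T0}  orig:{A,B,S}
  cell(3,3) a: {A,B,S,T0}  orig:{A,B,S}
  cell(4,4) b: {T1}  orig:{}
  cell(5,5) a: {A,B,S,T0}  orig:{A,B,S}
  cell(6,6) a: {A,B,S,T0}  orig:{A,B,S}
  cell(7,7) b: {T1}  orig:{}
  cell(8,8) a: {A,B,S,T0}  orig:{A,B,S}
  cell(1,2) aa: {B,S,X2}  orig:{B,S}
  cell(2,3) aa: {B,S,X2}  orig:{B,S}
  cell(3,4) ab: ∅
  cell(4,5) ba: {A}
  cell(5,6) aa: {B,S,X2}  orig:{B,S}
  cell(6,7) ab: ∅
  cell(7,8) ba: {A}
  cell(1,3) aaa: {A,B}
  cell(2,4) aab: ∅
  cell(3,5) aba: {S}
  cell(4,6) baa: {A,S,X2}  orig:{A,S}
  cell(5,7) aab: ∅
  cell(6,8) aba: {S}
  cell(1,4) aaab: ∅
  cell(2,5) aaba: {B}
  cell(3,6) abaa: {A,B,S}
  cell(4,7) baab: ∅
  cell(5,8) aaba: {B}
  cell(1,5) aaaba: {S}
  cell(2,6) aabaa: {B,S}
  cell(3,7) abaab: ∅
  cell(4,8) baaba: {A,S}
  cell(1,6) aaabaa: {A,B,S}
  cell(2,7) aabaab: ∅
  cell(3,8) abaaba: {B,S}
  cell(1,7) aaabaab: ∅
  cell(2,8) aabaaba: {B}
  cell(1,8) aaabaaba: {S}

Original NTs in T[1,8] deriving "aaabaaba": ["S"]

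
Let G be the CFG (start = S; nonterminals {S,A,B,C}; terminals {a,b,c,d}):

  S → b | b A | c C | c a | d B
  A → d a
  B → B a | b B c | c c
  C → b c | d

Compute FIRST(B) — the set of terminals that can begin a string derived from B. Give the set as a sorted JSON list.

FIRST iteration:
[1]
  A via A→d a: +{d}
  B via B→b B c: +{b}
  B via B→c c: +{c}
  C via C→b c: +{b}
  C via C→d: +{d}
  S via S→b: +{b}
  S via S→c C: +{c}
  S via S→d B: +{d}
  FIRST(S)={b,c,d}  FIRST(A)={d}  FIRST(B)={b,c}  FIRST(C)={b,d}
[2] done
  FIRST(S)={b,c,d}  FIRST(A)={d}  FIRST(B)={b,c}  FIRST(C)={b,d}

FIRST(B) = ["b", "c"]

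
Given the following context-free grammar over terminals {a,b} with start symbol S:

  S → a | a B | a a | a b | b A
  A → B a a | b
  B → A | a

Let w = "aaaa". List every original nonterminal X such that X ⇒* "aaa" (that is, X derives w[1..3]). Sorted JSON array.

CNF form of G:
  S -> T0 B | T0 T0 | T0 T1 | T1 A | a
  A -> B X2 | b
  B -> B X3 | a | b
  T0 -> a
  T1 -> b
  X2 -> T0 T0
  X3 -> T0 T0

CYK table (by increasing span) — only the sub-triangle for w[1..3]:
  [1..1]={B,S,T0}  "a"  orig:{B,S}
  [2..2]={B,S,T0}  "a"  orig:{B,S}
  [3..3]={B,S,T0}  "a"  orig:{B,S}
  [1..2]={S,X2,X3}  "aa"  orig:{S}
  [2..3]={S,X2,X3}  "aa"  orig:{S}
  [1..3]={A,B}  "aaa"

Original NTs in T[1,3] deriving "aaa": ["A", "B"]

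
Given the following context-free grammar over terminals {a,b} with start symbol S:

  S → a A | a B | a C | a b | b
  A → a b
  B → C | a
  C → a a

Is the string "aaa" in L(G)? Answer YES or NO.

CNF form of G:
  S -> T0 A | T0 B | T0 C | T0 T1 | b
  A -> T0 T1
  B -> T0 T0 | a
  C -> T0 T0
  T0 -> a
  T1 -> b

CYK fill:
  T[0,0] 'a' = {B,T0}  orig:{B}
  T[1,1] 'a' = {B,T0}  orig:{B}
  T[2,2] 'a' = {B,T0}  orig:{B}
  T[0,1] 'aa' = {B,C,S}
  T[1,2] 'aa' = {B,C,S}
  T[0,2] 'aaa' = {S}

S ∈ T[0,2] ⇒ YES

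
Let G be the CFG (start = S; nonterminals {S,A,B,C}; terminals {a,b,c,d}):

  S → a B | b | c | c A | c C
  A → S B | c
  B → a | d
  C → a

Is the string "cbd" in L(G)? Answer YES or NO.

CNF form of G:
  S -> T0 B | T1 A | T1 C | b | c
  A -> S B | c
  B -> a | d
  C -> a
  T0 -> a
  T1 -> c

CYK fill:
  [0..0]={A,S,T1}  "c"  orig:{A,S}
  [1..1]={S}  "b"
  [2..2]={B}  "d"
  [0..1]=∅  "cb"
  [1..2]={A}  "bd"
  [0..2]={S}  "cbd"

S ∈ T[0,2] ⇒ YES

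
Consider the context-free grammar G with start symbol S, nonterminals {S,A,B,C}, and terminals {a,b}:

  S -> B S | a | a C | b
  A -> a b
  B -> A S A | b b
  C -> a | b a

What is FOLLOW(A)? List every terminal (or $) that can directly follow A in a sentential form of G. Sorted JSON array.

Compute FIRST by fixpoint:
[1]
  A via A→a b: +{a}
  B via B→A S A: +{a}
  B via B→b b: +{b}
  C via C→a: +{a}
  C via C→b a: +{b}
  S via S→B S: +{a,b}
  FIRST[S]={a,b}  FIRST[A]={a}  FIRST[B]={a,b}  FIRST[C]={a,b}
[2] — fixpoint
  FIRST[S]={a,b}  FIRST[A]={a}  FIRST[B]={a,b}  FIRST[C]={a,b}

FOLLOW iteration:
seed FOLLOW(S) with $
round 1:
  B→A S A: FOLLOW(A) ⊇ FIRST(S) = {a,b}; new: +{a,b}
  B→A S A: FOLLOW(S) ⊇ FIRST(A) = {a}; new: +{a}
  S→B S: FOLLOW(B) ⊇ FIRST(S) = {a,b}; new: +{a,b}
  S→a C: FOLLOW(C) ⊇ FOLLOW(S) ⊇ {$,a}; new: +{$,a}
  FOLLOW(S)={$,a}  FOLLOW(A)={a,b}  FOLLOW(B)={a,b}  FOLLOW(C)={$,a}
round 2: (stable)
  FOLLOW(S)={$,a}  FOLLOW(A)={a,b}  FOLLOW(B)={a,b}  FOLLOW(C)={$,a}

FOLLOW(A) = ["a", "b"]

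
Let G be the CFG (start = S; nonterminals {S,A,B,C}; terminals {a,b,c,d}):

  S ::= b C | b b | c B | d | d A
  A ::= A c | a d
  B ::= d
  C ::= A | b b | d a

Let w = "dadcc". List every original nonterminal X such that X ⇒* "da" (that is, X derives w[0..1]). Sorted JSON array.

CNF form of G:
  S -> T0 B | T2 A | T3 C | T3 T3 | d
  A -> A T0 | T1 T2
  B -> d
  C -> A T0 | T1 T2 | T2 T1 | T3 T3
  T0 -> c
  T1 -> a
  T2 -> d
  T3 -> b

CYK table (by increasing span), restricted to cells inside w[0..1]:
  cell(0,0) d: {B,S,T2}  orig:{B,S}
  cell(1,1) a: {T1}  orig:{}
  cell(0,1) da: {C}

Original NTs in T[0,1] deriving "da": ["C"]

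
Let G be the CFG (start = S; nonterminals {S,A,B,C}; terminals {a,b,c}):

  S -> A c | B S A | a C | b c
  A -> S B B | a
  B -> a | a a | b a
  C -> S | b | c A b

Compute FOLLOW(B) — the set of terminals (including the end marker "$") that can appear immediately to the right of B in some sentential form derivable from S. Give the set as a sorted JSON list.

Compute FIRST by fixpoint:
round 1:
  A via A→a: +{a}
  B via B→a: +{a}
  B via B→b a: +{b}
  C via C→b: +{b}
  C via C→c A b: +{c}
  S via S→A c: +{a}
  S via S→B S A: +{b}
  S: {a,b}  A: {a}  B: {a,b}  C: {b,c}
round 2:
  A via A→S B B: +{b}
  C via C→S: +{a}
  S: {a,b}  A: {a,b}  B: {a,b}  C: {a,b,c}
round 3: — fixpoint
  S: {a,b}  A: {a,b}  B: {a,b}  C: {a,b,c}

FOLLOW sets:
FOLLOW(S) := {$}
pass 1:
  A→S B B: FOLLOW(S) ⊇ FIRST(B) = {a,b}; new: +{a,b}
  A→S B B: FOLLOW(B) ⊇ FIRST(B) = {a,b}; new: +{a,b}
  C→c A b: FOLLOW(A) ⊇ FIRST(b) = {b}; new: +{b}
  S→A c: FOLLOW(A) ⊇ FIRST(c) = {c}; new: +{c}
  S→B S A: FOLLOW(A) ⊇ FOLLOW(S) ⊇ {$,a,b}; new: +{$,a}
  S→a C: FOLLOW(C) ⊇ FOLLOW(S) ⊇ {$,a,b}; new: +{$,a,b}
  FOLLOW(S)={$,a,b}  FOLLOW(A)={$,a,b,c}  FOLLOW(B)={a,b}  FOLLOW(C)={$,a,b}
pass 2:
  A→S B B: FOLLOW(B) ⊇ FOLLOW(A) ⊇ {$,a,b,c}; new: +{$,c}
  FOLLOW(S)={$,a,b}  FOLLOW(A)={$,a,b,c}  FOLLOW(B)={$,a,b,c}  FOLLOW(C)={$,a,b}
pass 3: (no change)
  FOLLOW(S)={$,a,b}  FOLLOW(A)={$,a,b,c}  FOLLOW(B)={$,a,b,c}  FOLLOW(C)={$,a,b}

FOLLOW(B) = ["$", "a", "b", "c"]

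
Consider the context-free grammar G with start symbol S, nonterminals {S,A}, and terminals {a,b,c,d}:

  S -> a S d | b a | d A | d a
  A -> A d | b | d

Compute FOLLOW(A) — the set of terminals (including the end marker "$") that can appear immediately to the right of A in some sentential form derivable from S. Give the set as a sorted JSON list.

FIRST sets, iterate to fixpoint:
round 1:
  A via A→b: +{b}
  A via A→d: +{d}
  S via S→a S d: +{a}
  S via S→b a: +{b}
  S via S→d A: +{d}
  S: {a,b,d}  A: {b,d}
round 2: done
  S: {a,b,d}  A: {b,d}

FOLLOW iteration:
FOLLOW(S) := {$}
round 1:
  A→A d: FOLLOW(A) ⊇ FIRST(d) = {d}; new: +{d}
  S→a S d: FOLLOW(S) ⊇ FIRST(d) = {d}; new: +{d}
  S→d A: FOLLOW(A) ⊇ FOLLOW(S) ⊇ {$,d}; new: +{$}
  S: {$,d}  A: {$,d}
round 2: done
  S: {$,d}  A: {$,d}

FOLLOW(A) = ["$", "d"]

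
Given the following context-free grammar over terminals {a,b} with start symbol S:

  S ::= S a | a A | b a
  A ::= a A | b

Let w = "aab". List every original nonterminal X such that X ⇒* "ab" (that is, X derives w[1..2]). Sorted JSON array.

Convert to CNF:
  S -> S T0 | T0 A | T1 T0
  A -> T0 A | b
  T0 -> a
  T1 -> b

CYK table (by increasing span) (cells [i..j] with 1 ≤ i ≤ j ≤ 2 only):
  T[1,1] 'a' = {T0}  orig:{}
  T[2,2] 'b' = {A,T1}  orig:{A}
  T[1,2] 'ab' = {A,S}

Original NTs in T[1,2] deriving "ab": ["A", "S"]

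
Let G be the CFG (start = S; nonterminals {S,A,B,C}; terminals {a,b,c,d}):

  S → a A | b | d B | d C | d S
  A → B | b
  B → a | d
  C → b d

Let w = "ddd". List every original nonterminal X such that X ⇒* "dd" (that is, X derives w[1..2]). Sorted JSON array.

Convert to CNF:
  S -> T1 B | T1 C | T1 S | T2 A | b
  A -> a | b | d
  B -> a | d
  C -> T0 T1
  T0 -> b
  T1 -> d
  T2 -> a

CYK table (by increasing span) — only the sub-triangle for w[1..2]:
  T[1,1] 'd' = {A,B,T1}  orig:{A,B}
  T[2,2] 'd' = {A,B,T1}  orig:{A,B}
  T[1,2] 'dd' = {S}

Original NTs in T[1,2] deriving "dd": ["S"]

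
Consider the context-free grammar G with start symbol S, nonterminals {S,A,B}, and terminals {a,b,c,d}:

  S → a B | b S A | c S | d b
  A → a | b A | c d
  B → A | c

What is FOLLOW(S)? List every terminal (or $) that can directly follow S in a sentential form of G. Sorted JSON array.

Compute FIRST by fixpoint:
[1]
  A via A→a: +{a}
  A via A→b A: +{b}
  A via A→c d: +{c}
  B via B→A: +{a,b,c}
  S via S→a B: +{a}
  S via S→b S A: +{b}
  S via S→c S: +{c}
  S via S→d b: +{d}
  FIRST(S)={a,b,c,d}  FIRST(A)={a,b,c}  FIRST(B)={a,b,c}
[2] done
  FIRST(S)={a,b,c,d}  FIRST(A)={a,b,c}  FIRST(B)={a,b,c}

Compute FOLLOW by fixpoint:
initialize: $ ∈ FOLLOW(S)
round 1:
  S→a B: FOLLOW(B) ⊇ FOLLOW(S) ⊇ {$}; new: +{$}
  S→b S A: FOLLOW(S) ⊇ FIRST(A) = {a,b,c}; new: +{a,b,c}
  S→b S A: FOLLOW(A) ⊇ FOLLOW(S) ⊇ {$,a,b,c}; new: +{$,a,b,c}
  S: {$,a,b,c}  A: {$,a,b,c}  B: {$}
round 2:
  S→a B: FOLLOW(B) ⊇ FOLLOW(S) ⊇ {$,a,b,c}; new: +{a,b,c}
  S: {$,a,b,c}  A: {$,a,b,c}  B: {$,a,b,c}
round 3: (no change)
  S: {$,a,b,c}  A: {$,a,b,c}  B: {$,a,b,c}

FOLLOW(S) = ["$", "a", "b", "c"]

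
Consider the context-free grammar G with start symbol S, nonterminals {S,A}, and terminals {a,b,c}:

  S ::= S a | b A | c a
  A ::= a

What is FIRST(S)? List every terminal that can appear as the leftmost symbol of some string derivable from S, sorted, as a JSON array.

Compute FIRST by fixpoint:
round 1:
  A via A→a: +{a}
  S via S→b A: +{b}
  S via S→c a: +{c}
  S: {b,c}  A: {a}
round 2: (stable)
  S: {b,c}  A: {a}

FIRST(S) = ["b", "c"]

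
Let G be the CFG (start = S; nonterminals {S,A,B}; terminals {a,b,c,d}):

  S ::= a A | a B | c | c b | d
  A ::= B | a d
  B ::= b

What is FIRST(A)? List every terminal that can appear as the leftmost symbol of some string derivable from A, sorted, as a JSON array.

Compute FIRST by fixpoint:
[1]
  A via A→a d: +{a}
  B via B→b: +{b}
  S via S→a A: +{a}
  S via S→c: +{c}
  S via S→d: +{d}
  FIRST(S)={a,c,d}  FIRST(A)={a}  FIRST(B)={b}
[2]
  A via A→B: +{b}
  FIRST(S)={a,c,d}  FIRST(A)={a,b}  FIRST(B)={b}
[3] done
  FIRST(S)={a,c,d}  FIRST(A)={a,b}  FIRST(B)={b}

FIRST(A) = ["a", "b"]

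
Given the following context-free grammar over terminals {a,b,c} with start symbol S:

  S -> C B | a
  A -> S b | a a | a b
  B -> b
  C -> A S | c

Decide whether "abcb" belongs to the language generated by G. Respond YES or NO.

Convert to CNF:
  S -> C B | a
  A -> S T0 | T1 T0 | T1 T1
  B -> b
  C -> A S | c
  T0 -> b
  T1 -> a

CYK fill:
  [0..0]={S,T1}  "a"  orig:{S}
  [1..1]={B,T0}  "b"  orig:{B}
  [2..2]={C}  "c"
  [3..3]={B,T0}  "b"  orig:{B}
  [0..1]={A}  "ab"
  [1..2]=∅  "bc"
  [2..3]={S}  "cb"
  [0..2]=∅  "abc"
  [1..3]=∅  "bcb"
  [0..3]={C}  "abcb"

S ∉ T[0,3] ⇒ NO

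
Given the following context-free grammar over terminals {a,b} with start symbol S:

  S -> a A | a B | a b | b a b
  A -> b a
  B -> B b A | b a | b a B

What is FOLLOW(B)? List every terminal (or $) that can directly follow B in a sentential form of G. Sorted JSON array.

FIRST sets, iterate to fixpoint:
[1]
  A via A→b a: +{b}
  B via B→b a: +{b}
  S via S→a A: +{a}
  S via S→b a b: +{b}
  S: {a,b}  A: {b}  B: {b}
[2] (no change)
  S: {a,b}  A: {b}  B: {b}

FOLLOW iteration:
seed FOLLOW(S) with $
[1]
  B→B b A: FOLLOW(B) ⊇ FIRST(b) = {b}; new: +{b}
  B→B b A: FOLLOW(A) ⊇ FOLLOW(B) ⊇ {b}; new: +{b}
  S→a A: FOLLOW(A) ⊇ FOLLOW(S) ⊇ {$}; new: +{$}
  S→a B: FOLLOW(B) ⊇ FOLLOW(S) ⊇ {$}; new: +{$}
  S: {$}  A: {$,b}  B: {$,b}
[2] done
  S: {$}  A: {$,b}  B: {$,b}

FOLLOW(B) = ["$", "b"]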